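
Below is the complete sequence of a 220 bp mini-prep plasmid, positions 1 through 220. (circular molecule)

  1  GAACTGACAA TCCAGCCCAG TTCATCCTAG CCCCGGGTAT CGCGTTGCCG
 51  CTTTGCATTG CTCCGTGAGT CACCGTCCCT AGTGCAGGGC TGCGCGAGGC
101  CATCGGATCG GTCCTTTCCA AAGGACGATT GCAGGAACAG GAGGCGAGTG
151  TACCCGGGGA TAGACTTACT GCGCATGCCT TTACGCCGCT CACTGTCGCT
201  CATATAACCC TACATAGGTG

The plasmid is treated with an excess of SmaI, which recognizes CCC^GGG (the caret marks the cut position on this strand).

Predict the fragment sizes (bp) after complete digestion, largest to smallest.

SmaI sites (CCCGGG) start at positions 32, 153.
SmaI cuts after base 3 of each site, so after positions 34, 155.
Circular molecule, 2 cuts → 2 fragments:
  35–155 → 121 bp
  156–220 then 1–34 → 65 + 34 = 99 bp
Sorted largest to smallest: 121, 99 bp.

121, 99 bp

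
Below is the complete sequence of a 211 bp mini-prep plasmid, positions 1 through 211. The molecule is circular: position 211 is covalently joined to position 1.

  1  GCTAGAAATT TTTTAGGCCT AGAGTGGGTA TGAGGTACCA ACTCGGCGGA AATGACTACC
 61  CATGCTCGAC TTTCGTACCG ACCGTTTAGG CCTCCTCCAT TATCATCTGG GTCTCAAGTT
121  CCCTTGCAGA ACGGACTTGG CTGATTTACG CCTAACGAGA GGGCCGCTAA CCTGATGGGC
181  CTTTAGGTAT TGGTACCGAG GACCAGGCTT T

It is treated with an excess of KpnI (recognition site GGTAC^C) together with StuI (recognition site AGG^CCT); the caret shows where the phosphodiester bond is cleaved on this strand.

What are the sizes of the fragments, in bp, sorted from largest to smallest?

KpnI sites (GGTACC) start at positions 34, 192.
KpnI cuts after base 5 of each site (before the last base), so after positions 38, 196.
StuI sites (AGGCCT) start at positions 15, 88.
StuI cuts after base 3 of each site, so after positions 17, 90.
Combined cut positions: 17, 38, 90, 196.
Circular molecule, 4 cuts → 4 fragments:
  18–38 → 21 bp
  39–90 → 52 bp
  91–196 → 106 bp
  197–211 then 1–17 → 15 + 17 = 32 bp
Sorted largest to smallest: 106, 52, 32, 21 bp.

106, 52, 32, 21 bp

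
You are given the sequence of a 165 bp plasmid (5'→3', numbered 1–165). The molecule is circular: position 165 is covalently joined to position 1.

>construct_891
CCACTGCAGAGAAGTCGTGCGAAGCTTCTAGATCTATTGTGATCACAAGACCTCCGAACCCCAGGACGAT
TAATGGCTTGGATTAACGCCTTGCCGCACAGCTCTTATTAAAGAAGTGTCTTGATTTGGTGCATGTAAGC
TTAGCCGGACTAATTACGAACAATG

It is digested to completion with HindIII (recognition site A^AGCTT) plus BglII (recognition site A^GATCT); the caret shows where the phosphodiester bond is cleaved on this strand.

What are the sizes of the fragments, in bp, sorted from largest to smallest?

107, 50, 8 bp

HindIII sites (AAGCTT) start at positions 22, 137.
HindIII cuts after the first base of each site, so after positions 22, 137.
The BglII site (AGATCT) starts at position 30.
BglII cuts after the first base of each site, so after position 30.
Combined cut positions: 22, 30, 137.
Circular molecule, 3 cuts → 3 fragments:
  23–30 → 8 bp
  31–137 → 107 bp
  138–165 then 1–22 → 28 + 22 = 50 bp
Sorted largest to smallest: 107, 50, 8 bp.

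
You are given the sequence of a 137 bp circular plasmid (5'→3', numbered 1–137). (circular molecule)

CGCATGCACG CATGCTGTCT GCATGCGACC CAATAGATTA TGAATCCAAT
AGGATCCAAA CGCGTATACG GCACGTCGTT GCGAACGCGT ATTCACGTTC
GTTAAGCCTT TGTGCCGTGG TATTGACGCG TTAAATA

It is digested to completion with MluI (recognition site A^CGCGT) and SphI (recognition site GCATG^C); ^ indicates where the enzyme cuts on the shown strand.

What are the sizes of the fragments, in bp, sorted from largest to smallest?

41, 35, 25, 17, 11, 8 bp

MluI sites (ACGCGT) start at positions 60, 85, 126.
MluI cuts after the first base of each site, so after positions 60, 85, 126.
SphI sites (GCATGC) start at positions 2, 10, 21.
SphI cuts after base 5 of each site (before the last base), so after positions 6, 14, 25.
Combined cut positions: 6, 14, 25, 60, 85, 126.
Circular molecule, 6 cuts → 6 fragments:
  7–14 → 8 bp
  15–25 → 11 bp
  26–60 → 35 bp
  61–85 → 25 bp
  86–126 → 41 bp
  127–137 then 1–6 → 11 + 6 = 17 bp
Sorted largest to smallest: 41, 35, 25, 17, 11, 8 bp.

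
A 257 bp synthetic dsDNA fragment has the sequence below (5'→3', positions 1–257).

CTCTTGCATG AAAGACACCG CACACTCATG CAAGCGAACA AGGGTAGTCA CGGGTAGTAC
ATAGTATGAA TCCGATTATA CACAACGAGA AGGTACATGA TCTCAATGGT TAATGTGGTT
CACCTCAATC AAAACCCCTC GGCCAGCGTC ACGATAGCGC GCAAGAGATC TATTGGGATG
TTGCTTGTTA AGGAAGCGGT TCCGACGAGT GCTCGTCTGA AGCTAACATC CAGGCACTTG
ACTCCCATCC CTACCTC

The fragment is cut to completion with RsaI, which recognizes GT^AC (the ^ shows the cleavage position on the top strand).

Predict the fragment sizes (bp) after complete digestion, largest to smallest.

RsaI sites (GTAC) start at positions 57, 93.
RsaI cuts after base 2 of each site, so after positions 58, 94.
Linear molecule, 2 cuts → 3 fragments:
  1–58 → 58 bp
  59–94 → 36 bp
  95–257 → 163 bp
Sorted largest to smallest: 163, 58, 36 bp.

163, 58, 36 bp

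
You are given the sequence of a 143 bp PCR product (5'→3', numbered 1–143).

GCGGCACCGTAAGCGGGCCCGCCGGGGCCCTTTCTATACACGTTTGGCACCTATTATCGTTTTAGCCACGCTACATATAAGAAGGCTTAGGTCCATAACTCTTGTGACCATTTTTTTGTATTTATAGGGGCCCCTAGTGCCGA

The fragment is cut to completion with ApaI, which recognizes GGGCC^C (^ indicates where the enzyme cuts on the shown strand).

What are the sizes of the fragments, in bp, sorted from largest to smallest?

103, 19, 11, 10 bp

ApaI sites (GGGCCC) start at positions 15, 25, 128.
ApaI cuts after base 5 of each site (before the last base), so after positions 19, 29, 132.
Linear molecule, 3 cuts → 4 fragments:
  1–19 → 19 bp
  20–29 → 10 bp
  30–132 → 103 bp
  133–143 → 11 bp
Sorted largest to smallest: 103, 19, 11, 10 bp.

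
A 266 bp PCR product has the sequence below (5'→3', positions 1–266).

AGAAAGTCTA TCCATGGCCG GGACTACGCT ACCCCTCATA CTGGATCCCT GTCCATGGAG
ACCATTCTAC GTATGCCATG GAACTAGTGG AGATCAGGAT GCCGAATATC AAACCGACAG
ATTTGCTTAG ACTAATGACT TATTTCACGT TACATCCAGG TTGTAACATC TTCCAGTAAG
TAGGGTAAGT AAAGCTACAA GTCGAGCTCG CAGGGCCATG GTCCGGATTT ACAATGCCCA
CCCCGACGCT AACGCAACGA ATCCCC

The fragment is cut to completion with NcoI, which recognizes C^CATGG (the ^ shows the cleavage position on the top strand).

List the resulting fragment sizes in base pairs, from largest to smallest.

NcoI sites (CCATGG) start at positions 12, 53, 76, 216.
NcoI cuts after the first base of each site, so after positions 12, 53, 76, 216.
Linear molecule, 4 cuts → 5 fragments:
  1–12 → 12 bp
  13–53 → 41 bp
  54–76 → 23 bp
  77–216 → 140 bp
  217–266 → 50 bp
Sorted largest to smallest: 140, 50, 41, 23, 12 bp.

140, 50, 41, 23, 12 bp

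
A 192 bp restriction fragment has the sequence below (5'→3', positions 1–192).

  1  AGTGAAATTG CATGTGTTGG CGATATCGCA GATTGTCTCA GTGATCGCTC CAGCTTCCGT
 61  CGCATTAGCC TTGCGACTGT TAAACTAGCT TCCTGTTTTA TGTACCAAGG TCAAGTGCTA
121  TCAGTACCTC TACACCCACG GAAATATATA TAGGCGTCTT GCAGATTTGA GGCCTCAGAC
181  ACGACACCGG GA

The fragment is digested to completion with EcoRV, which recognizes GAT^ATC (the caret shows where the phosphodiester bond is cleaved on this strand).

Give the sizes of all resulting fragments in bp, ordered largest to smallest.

168, 24 bp

The EcoRV site (GATATC) starts at position 22.
EcoRV cuts after base 3 of each site, so after position 24.
Linear molecule, 1 cut → 2 fragments:
  1–24 → 24 bp
  25–192 → 168 bp
Sorted largest to smallest: 168, 24 bp.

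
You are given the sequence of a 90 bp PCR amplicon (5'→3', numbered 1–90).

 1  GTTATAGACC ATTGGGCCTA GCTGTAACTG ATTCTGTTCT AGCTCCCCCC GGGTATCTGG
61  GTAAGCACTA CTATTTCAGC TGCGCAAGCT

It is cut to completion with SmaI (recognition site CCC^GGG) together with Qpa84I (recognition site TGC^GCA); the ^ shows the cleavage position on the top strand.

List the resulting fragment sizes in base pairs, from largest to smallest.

50, 33, 7 bp

The SmaI site (CCCGGG) starts at position 48.
SmaI cuts after base 3 of each site, so after position 50.
The Qpa84I site (TGCGCA) starts at position 81.
Qpa84I cuts after base 3 of each site, so after position 83.
Combined cut positions: 50, 83.
Linear molecule, 2 cuts → 3 fragments:
  1–50 → 50 bp
  51–83 → 33 bp
  84–90 → 7 bp
Sorted largest to smallest: 50, 33, 7 bp.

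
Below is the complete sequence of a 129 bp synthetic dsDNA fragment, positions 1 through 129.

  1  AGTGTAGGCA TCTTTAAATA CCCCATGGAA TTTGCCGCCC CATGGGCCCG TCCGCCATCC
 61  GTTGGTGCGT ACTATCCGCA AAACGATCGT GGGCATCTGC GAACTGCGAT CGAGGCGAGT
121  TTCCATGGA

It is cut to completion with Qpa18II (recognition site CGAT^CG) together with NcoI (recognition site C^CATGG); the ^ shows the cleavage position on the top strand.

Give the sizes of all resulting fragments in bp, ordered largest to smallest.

47, 23, 23, 17, 13, 6 bp

Qpa18II sites (CGATCG) start at positions 84, 107.
Qpa18II cuts after base 4 of each site, so after positions 87, 110.
NcoI sites (CCATGG) start at positions 23, 40, 123.
NcoI cuts after the first base of each site, so after positions 23, 40, 123.
Combined cut positions: 23, 40, 87, 110, 123.
Linear molecule, 5 cuts → 6 fragments:
  1–23 → 23 bp
  24–40 → 17 bp
  41–87 → 47 bp
  88–110 → 23 bp
  111–123 → 13 bp
  124–129 → 6 bp
Sorted largest to smallest: 47, 23, 23, 17, 13, 6 bp.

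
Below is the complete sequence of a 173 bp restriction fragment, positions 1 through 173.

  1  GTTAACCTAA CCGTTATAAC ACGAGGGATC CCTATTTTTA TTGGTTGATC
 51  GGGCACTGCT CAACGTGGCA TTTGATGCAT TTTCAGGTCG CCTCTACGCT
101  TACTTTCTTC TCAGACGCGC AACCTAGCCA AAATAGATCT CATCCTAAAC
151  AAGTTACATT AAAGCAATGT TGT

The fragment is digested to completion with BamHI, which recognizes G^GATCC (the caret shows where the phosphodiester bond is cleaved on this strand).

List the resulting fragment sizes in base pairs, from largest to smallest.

The BamHI site (GGATCC) starts at position 26.
BamHI cuts after the first base of each site, so after position 26.
Linear molecule, 1 cut → 2 fragments:
  1–26 → 26 bp
  27–173 → 147 bp
Sorted largest to smallest: 147, 26 bp.

147, 26 bp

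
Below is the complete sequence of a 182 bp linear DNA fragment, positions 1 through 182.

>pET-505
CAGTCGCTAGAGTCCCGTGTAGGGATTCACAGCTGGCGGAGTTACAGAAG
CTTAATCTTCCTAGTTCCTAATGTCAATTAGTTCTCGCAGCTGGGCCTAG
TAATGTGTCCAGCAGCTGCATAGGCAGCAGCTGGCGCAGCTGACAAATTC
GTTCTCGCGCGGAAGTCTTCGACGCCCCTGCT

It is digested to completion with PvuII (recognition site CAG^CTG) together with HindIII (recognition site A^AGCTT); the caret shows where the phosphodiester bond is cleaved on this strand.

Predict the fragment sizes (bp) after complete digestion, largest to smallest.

PvuII sites (CAGCTG) start at positions 30, 88, 113, 128, 137.
PvuII cuts after base 3 of each site, so after positions 32, 90, 115, 130, 139.
The HindIII site (AAGCTT) starts at position 48.
HindIII cuts after the first base of each site, so after position 48.
Combined cut positions: 32, 48, 90, 115, 130, 139.
Linear molecule, 6 cuts → 7 fragments:
  1–32 → 32 bp
  33–48 → 16 bp
  49–90 → 42 bp
  91–115 → 25 bp
  116–130 → 15 bp
  131–139 → 9 bp
  140–182 → 43 bp
Sorted largest to smallest: 43, 42, 32, 25, 16, 15, 9 bp.

43, 42, 32, 25, 16, 15, 9 bp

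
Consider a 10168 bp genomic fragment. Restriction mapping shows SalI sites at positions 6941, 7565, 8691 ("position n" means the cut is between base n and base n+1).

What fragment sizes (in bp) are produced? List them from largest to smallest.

Linear molecule, 3 cuts → 4 fragments:
  6941 − 0 = 6941 bp
  7565 − 6941 = 624 bp
  8691 − 7565 = 1126 bp
  10168 − 8691 = 1477 bp
Sorted largest to smallest: 6941, 1477, 1126, 624 bp.

6941, 1477, 1126, 624 bp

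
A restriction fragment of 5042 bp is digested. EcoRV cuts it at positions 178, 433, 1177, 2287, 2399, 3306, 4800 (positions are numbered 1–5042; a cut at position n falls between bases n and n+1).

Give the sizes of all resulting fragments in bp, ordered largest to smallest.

1494, 1110, 907, 744, 255, 242, 178, 112 bp

Linear molecule, 7 cuts → 8 fragments:
  178 − 0 = 178 bp
  433 − 178 = 255 bp
  1177 − 433 = 744 bp
  2287 − 1177 = 1110 bp
  2399 − 2287 = 112 bp
  3306 − 2399 = 907 bp
  4800 − 3306 = 1494 bp
  5042 − 4800 = 242 bp
Sorted largest to smallest: 1494, 1110, 907, 744, 255, 242, 178, 112 bp.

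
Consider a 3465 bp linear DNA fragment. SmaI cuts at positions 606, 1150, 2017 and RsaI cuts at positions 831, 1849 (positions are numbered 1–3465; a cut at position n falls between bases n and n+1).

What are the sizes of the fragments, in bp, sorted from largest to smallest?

1448, 699, 606, 319, 225, 168 bp

Combined cut positions (sorted): 606, 831, 1150, 1849, 2017.
Linear molecule, 5 cuts → 6 fragments:
  606 − 0 = 606 bp
  831 − 606 = 225 bp
  1150 − 831 = 319 bp
  1849 − 1150 = 699 bp
  2017 − 1849 = 168 bp
  3465 − 2017 = 1448 bp
Sorted largest to smallest: 1448, 699, 606, 319, 225, 168 bp.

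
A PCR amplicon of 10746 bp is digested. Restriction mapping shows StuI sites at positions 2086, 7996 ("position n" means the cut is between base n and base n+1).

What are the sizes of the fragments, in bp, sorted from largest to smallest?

5910, 2750, 2086 bp

Linear molecule, 2 cuts → 3 fragments:
  2086 − 0 = 2086 bp
  7996 − 2086 = 5910 bp
  10746 − 7996 = 2750 bp
Sorted largest to smallest: 5910, 2750, 2086 bp.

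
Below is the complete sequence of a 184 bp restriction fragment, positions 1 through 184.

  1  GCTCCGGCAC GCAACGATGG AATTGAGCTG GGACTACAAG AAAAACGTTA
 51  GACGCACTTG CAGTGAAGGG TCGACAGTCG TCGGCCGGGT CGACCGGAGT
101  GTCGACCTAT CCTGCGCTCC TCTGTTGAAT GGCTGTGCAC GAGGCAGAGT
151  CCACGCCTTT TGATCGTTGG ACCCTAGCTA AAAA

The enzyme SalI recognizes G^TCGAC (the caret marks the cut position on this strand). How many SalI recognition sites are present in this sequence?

3

GTCGAC occurs starting at positions 70, 89, 101.
SalI cuts at 3 sites.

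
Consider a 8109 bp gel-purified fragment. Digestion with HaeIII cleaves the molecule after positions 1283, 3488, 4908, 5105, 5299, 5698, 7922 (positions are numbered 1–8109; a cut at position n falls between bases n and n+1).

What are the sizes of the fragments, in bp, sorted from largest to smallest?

2224, 2205, 1420, 1283, 399, 197, 194, 187 bp

Linear molecule, 7 cuts → 8 fragments:
  1283 − 0 = 1283 bp
  3488 − 1283 = 2205 bp
  4908 − 3488 = 1420 bp
  5105 − 4908 = 197 bp
  5299 − 5105 = 194 bp
  5698 − 5299 = 399 bp
  7922 − 5698 = 2224 bp
  8109 − 7922 = 187 bp
Sorted largest to smallest: 2224, 2205, 1420, 1283, 399, 197, 194, 187 bp.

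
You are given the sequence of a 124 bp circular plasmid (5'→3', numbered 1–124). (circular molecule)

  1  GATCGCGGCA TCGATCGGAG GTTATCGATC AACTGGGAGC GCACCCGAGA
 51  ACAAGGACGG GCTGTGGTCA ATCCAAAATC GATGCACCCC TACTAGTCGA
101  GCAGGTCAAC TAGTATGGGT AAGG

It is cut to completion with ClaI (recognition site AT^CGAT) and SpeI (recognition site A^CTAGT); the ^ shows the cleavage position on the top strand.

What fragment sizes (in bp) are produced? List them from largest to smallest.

ClaI sites (ATCGAT) start at positions 10, 24, 78.
ClaI cuts after base 2 of each site, so after positions 11, 25, 79.
SpeI sites (ACTAGT) start at positions 92, 109.
SpeI cuts after the first base of each site, so after positions 92, 109.
Combined cut positions: 11, 25, 79, 92, 109.
Circular molecule, 5 cuts → 5 fragments:
  12–25 → 14 bp
  26–79 → 54 bp
  80–92 → 13 bp
  93–109 → 17 bp
  110–124 then 1–11 → 15 + 11 = 26 bp
Sorted largest to smallest: 54, 26, 17, 14, 13 bp.

54, 26, 17, 14, 13 bp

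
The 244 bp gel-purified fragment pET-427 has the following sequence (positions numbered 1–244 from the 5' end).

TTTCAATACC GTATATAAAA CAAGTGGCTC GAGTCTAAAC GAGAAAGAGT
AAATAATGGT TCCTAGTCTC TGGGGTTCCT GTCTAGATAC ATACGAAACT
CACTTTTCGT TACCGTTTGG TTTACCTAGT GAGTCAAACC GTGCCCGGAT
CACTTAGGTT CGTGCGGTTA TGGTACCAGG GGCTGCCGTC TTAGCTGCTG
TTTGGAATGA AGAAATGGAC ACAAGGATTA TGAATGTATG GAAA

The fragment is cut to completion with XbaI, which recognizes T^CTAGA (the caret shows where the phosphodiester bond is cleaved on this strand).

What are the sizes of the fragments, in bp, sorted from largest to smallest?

162, 82 bp

The XbaI site (TCTAGA) starts at position 82.
XbaI cuts after the first base of each site, so after position 82.
Linear molecule, 1 cut → 2 fragments:
  1–82 → 82 bp
  83–244 → 162 bp
Sorted largest to smallest: 162, 82 bp.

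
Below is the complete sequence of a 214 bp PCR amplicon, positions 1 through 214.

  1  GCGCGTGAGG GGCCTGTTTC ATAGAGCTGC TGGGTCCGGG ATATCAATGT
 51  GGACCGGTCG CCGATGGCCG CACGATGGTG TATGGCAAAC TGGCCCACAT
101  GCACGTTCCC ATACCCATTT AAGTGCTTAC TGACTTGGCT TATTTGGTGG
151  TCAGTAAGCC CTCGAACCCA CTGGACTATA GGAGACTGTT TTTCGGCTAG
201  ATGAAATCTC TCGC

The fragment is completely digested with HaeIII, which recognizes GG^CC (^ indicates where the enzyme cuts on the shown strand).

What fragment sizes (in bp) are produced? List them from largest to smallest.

HaeIII sites (GGCC) start at positions 11, 66, 92.
HaeIII cuts after base 2 of each site, so after positions 12, 67, 93.
Linear molecule, 3 cuts → 4 fragments:
  1–12 → 12 bp
  13–67 → 55 bp
  68–93 → 26 bp
  94–214 → 121 bp
Sorted largest to smallest: 121, 55, 26, 12 bp.

121, 55, 26, 12 bp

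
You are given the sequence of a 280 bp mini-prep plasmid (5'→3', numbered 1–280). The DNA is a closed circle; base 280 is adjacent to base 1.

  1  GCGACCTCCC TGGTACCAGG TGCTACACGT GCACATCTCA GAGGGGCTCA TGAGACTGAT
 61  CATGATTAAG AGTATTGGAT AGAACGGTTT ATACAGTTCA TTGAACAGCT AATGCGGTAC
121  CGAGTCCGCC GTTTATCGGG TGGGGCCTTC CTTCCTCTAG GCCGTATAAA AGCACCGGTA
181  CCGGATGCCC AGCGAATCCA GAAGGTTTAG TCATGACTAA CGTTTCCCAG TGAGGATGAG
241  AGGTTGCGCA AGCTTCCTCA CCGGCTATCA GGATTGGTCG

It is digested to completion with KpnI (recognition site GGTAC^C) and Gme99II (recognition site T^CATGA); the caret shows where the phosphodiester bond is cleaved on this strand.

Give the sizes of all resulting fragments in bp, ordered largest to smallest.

KpnI sites (GGTACC) start at positions 12, 116, 177.
KpnI cuts after base 5 of each site (before the last base), so after positions 16, 120, 181.
Gme99II sites (TCATGA) start at positions 48, 60, 211.
Gme99II cuts after the first base of each site, so after positions 48, 60, 211.
Combined cut positions: 16, 48, 60, 120, 181, 211.
Circular molecule, 6 cuts → 6 fragments:
  17–48 → 32 bp
  49–60 → 12 bp
  61–120 → 60 bp
  121–181 → 61 bp
  182–211 → 30 bp
  212–280 then 1–16 → 69 + 16 = 85 bp
Sorted largest to smallest: 85, 61, 60, 32, 30, 12 bp.

85, 61, 60, 32, 30, 12 bp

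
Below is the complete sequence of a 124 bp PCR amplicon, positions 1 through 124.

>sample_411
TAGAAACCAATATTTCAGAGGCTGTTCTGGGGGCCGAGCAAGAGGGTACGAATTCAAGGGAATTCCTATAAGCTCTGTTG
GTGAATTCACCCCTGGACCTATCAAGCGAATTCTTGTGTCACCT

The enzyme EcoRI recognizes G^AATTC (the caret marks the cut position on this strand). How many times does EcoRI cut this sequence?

GAATTC occurs starting at positions 50, 60, 83, 108.
EcoRI cuts at 4 sites.

4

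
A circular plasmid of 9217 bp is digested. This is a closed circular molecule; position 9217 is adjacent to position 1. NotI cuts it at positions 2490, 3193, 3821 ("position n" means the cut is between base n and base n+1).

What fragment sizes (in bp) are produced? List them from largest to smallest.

7886, 703, 628 bp

Circular molecule, 3 cuts → 3 fragments:
  3193 − 2490 = 703 bp
  3821 − 3193 = 628 bp
  wrap: 9217 − 3821 + 2490 = 7886 bp
Sorted largest to smallest: 7886, 703, 628 bp.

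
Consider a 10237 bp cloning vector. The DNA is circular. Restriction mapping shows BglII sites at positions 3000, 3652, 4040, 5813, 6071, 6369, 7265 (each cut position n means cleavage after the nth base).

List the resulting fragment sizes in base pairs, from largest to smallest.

Circular molecule, 7 cuts → 7 fragments:
  3652 − 3000 = 652 bp
  4040 − 3652 = 388 bp
  5813 − 4040 = 1773 bp
  6071 − 5813 = 258 bp
  6369 − 6071 = 298 bp
  7265 − 6369 = 896 bp
  wrap: 10237 − 7265 + 3000 = 5972 bp
Sorted largest to smallest: 5972, 1773, 896, 652, 388, 298, 258 bp.

5972, 1773, 896, 652, 388, 298, 258 bp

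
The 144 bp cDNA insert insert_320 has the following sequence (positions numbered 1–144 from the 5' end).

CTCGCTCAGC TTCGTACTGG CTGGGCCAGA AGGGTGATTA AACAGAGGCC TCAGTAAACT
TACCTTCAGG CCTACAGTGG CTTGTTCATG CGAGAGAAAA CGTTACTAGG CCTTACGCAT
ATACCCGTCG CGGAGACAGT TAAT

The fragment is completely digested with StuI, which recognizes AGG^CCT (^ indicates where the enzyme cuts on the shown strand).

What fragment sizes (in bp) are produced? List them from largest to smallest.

48, 40, 34, 22 bp

StuI sites (AGGCCT) start at positions 46, 68, 108.
StuI cuts after base 3 of each site, so after positions 48, 70, 110.
Linear molecule, 3 cuts → 4 fragments:
  1–48 → 48 bp
  49–70 → 22 bp
  71–110 → 40 bp
  111–144 → 34 bp
Sorted largest to smallest: 48, 40, 34, 22 bp.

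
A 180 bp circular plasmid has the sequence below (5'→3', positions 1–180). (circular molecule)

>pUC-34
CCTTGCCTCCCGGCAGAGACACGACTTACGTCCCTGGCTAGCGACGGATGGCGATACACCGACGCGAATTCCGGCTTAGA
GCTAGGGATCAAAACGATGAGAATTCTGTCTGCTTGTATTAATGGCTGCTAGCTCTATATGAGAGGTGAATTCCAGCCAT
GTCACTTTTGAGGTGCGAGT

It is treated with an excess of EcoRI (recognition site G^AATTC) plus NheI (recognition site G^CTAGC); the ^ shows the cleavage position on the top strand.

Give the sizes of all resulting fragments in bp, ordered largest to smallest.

69, 35, 29, 27, 20 bp

EcoRI sites (GAATTC) start at positions 66, 101, 148.
EcoRI cuts after the first base of each site, so after positions 66, 101, 148.
NheI sites (GCTAGC) start at positions 37, 128.
NheI cuts after the first base of each site, so after positions 37, 128.
Combined cut positions: 37, 66, 101, 128, 148.
Circular molecule, 5 cuts → 5 fragments:
  38–66 → 29 bp
  67–101 → 35 bp
  102–128 → 27 bp
  129–148 → 20 bp
  149–180 then 1–37 → 32 + 37 = 69 bp
Sorted largest to smallest: 69, 35, 29, 27, 20 bp.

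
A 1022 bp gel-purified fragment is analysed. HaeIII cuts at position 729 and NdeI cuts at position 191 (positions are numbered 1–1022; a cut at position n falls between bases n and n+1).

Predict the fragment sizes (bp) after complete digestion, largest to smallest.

538, 293, 191 bp

Combined cut positions (sorted): 191, 729.
Linear molecule, 2 cuts → 3 fragments:
  191 − 0 = 191 bp
  729 − 191 = 538 bp
  1022 − 729 = 293 bp
Sorted largest to smallest: 538, 293, 191 bp.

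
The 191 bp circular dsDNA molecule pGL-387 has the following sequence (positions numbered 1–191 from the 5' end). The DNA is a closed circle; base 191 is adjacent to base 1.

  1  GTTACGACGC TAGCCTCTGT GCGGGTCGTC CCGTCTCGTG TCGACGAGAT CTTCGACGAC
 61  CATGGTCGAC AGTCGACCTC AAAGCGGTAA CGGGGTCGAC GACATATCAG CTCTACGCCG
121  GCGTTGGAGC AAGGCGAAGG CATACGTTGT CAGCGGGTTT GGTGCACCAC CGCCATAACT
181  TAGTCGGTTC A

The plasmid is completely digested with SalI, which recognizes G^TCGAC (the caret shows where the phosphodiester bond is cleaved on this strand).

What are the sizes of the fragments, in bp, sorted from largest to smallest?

136, 25, 23, 7 bp

SalI sites (GTCGAC) start at positions 40, 65, 72, 95.
SalI cuts after the first base of each site, so after positions 40, 65, 72, 95.
Circular molecule, 4 cuts → 4 fragments:
  41–65 → 25 bp
  66–72 → 7 bp
  73–95 → 23 bp
  96–191 then 1–40 → 96 + 40 = 136 bp
Sorted largest to smallest: 136, 25, 23, 7 bp.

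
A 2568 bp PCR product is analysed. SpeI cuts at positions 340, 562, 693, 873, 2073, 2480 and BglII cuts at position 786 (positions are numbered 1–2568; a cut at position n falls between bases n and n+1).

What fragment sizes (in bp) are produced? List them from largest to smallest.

1200, 407, 340, 222, 131, 93, 88, 87 bp

Combined cut positions (sorted): 340, 562, 693, 786, 873, 2073, 2480.
Linear molecule, 7 cuts → 8 fragments:
  340 − 0 = 340 bp
  562 − 340 = 222 bp
  693 − 562 = 131 bp
  786 − 693 = 93 bp
  873 − 786 = 87 bp
  2073 − 873 = 1200 bp
  2480 − 2073 = 407 bp
  2568 − 2480 = 88 bp
Sorted largest to smallest: 1200, 407, 340, 222, 131, 93, 88, 87 bp.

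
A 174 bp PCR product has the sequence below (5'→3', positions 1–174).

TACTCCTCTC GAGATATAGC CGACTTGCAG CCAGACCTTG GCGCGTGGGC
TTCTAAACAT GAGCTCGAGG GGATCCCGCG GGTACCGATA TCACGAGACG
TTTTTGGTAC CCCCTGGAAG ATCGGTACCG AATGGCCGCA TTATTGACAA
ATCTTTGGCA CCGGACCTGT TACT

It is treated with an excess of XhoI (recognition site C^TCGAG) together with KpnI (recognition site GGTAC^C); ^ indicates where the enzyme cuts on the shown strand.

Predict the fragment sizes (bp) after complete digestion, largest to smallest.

56, 46, 25, 21, 18, 8 bp

XhoI sites (CTCGAG) start at positions 8, 64.
XhoI cuts after the first base of each site, so after positions 8, 64.
KpnI sites (GGTACC) start at positions 81, 106, 124.
KpnI cuts after base 5 of each site (before the last base), so after positions 85, 110, 128.
Combined cut positions: 8, 64, 85, 110, 128.
Linear molecule, 5 cuts → 6 fragments:
  1–8 → 8 bp
  9–64 → 56 bp
  65–85 → 21 bp
  86–110 → 25 bp
  111–128 → 18 bp
  129–174 → 46 bp
Sorted largest to smallest: 56, 46, 25, 21, 18, 8 bp.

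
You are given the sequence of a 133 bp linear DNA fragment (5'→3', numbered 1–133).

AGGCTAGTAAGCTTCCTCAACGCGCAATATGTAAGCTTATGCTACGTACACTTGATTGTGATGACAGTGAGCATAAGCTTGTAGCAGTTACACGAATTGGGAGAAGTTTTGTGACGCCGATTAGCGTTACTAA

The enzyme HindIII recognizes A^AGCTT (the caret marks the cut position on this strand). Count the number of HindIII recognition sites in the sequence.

3

AAGCTT occurs starting at positions 9, 33, 75.
HindIII cuts at 3 sites.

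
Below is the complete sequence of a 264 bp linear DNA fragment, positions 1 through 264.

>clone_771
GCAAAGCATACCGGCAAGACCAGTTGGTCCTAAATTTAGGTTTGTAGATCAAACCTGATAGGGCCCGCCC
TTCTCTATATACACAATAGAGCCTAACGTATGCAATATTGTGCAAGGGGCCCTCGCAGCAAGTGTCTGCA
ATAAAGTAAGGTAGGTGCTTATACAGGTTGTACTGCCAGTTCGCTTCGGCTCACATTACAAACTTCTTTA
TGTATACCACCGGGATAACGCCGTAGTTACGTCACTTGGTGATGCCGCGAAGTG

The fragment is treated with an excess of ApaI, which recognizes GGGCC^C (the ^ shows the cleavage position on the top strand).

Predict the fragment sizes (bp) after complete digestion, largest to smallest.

143, 65, 56 bp

ApaI sites (GGGCCC) start at positions 61, 117.
ApaI cuts after base 5 of each site (before the last base), so after positions 65, 121.
Linear molecule, 2 cuts → 3 fragments:
  1–65 → 65 bp
  66–121 → 56 bp
  122–264 → 143 bp
Sorted largest to smallest: 143, 65, 56 bp.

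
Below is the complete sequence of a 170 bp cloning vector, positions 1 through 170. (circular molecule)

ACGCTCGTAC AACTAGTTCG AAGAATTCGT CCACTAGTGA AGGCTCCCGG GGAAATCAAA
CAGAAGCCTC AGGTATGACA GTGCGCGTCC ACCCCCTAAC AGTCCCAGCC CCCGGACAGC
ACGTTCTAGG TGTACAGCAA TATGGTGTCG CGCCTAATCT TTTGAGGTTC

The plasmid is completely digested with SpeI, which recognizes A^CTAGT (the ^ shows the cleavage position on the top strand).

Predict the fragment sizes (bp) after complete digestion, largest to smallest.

149, 21 bp

SpeI sites (ACTAGT) start at positions 12, 33.
SpeI cuts after the first base of each site, so after positions 12, 33.
Circular molecule, 2 cuts → 2 fragments:
  13–33 → 21 bp
  34–170 then 1–12 → 137 + 12 = 149 bp
Sorted largest to smallest: 149, 21 bp.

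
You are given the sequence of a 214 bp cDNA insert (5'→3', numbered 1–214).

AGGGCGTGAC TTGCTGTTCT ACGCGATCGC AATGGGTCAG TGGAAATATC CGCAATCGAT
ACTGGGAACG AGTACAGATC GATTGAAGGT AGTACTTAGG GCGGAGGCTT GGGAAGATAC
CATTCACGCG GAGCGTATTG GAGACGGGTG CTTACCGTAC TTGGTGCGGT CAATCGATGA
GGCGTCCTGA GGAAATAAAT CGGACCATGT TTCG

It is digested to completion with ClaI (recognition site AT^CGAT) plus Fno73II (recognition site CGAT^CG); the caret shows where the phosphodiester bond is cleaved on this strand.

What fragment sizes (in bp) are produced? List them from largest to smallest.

ClaI sites (ATCGAT) start at positions 55, 78, 173.
ClaI cuts after base 2 of each site, so after positions 56, 79, 174.
The Fno73II site (CGATCG) starts at position 24.
Fno73II cuts after base 4 of each site, so after position 27.
Combined cut positions: 27, 56, 79, 174.
Linear molecule, 4 cuts → 5 fragments:
  1–27 → 27 bp
  28–56 → 29 bp
  57–79 → 23 bp
  80–174 → 95 bp
  175–214 → 40 bp
Sorted largest to smallest: 95, 40, 29, 27, 23 bp.

95, 40, 29, 27, 23 bp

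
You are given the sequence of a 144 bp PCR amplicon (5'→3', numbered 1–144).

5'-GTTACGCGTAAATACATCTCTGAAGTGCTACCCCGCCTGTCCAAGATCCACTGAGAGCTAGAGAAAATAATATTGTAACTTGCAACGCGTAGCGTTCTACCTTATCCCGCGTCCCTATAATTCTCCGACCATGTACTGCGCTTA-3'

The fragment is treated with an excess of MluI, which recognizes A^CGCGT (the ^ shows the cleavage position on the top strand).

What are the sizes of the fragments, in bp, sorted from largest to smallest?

MluI sites (ACGCGT) start at positions 4, 85.
MluI cuts after the first base of each site, so after positions 4, 85.
Linear molecule, 2 cuts → 3 fragments:
  1–4 → 4 bp
  5–85 → 81 bp
  86–144 → 59 bp
Sorted largest to smallest: 81, 59, 4 bp.

81, 59, 4 bp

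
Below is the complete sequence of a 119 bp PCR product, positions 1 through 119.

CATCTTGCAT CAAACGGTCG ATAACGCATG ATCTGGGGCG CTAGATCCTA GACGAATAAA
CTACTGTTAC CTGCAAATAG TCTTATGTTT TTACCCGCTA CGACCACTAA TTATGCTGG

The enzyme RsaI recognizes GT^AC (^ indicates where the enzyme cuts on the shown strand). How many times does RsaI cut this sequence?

0

No occurrence of GTAC is present in the sequence.
RsaI does not cut: 0 sites.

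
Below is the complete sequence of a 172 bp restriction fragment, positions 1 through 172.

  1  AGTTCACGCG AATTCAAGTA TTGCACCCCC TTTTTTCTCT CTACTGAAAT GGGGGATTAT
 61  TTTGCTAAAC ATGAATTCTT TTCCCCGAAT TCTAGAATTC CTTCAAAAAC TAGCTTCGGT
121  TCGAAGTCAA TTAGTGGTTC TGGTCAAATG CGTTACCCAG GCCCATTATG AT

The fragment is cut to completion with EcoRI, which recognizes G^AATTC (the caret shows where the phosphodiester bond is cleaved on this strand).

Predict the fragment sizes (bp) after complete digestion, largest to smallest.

77, 63, 14, 10, 8 bp

EcoRI sites (GAATTC) start at positions 10, 73, 87, 95.
EcoRI cuts after the first base of each site, so after positions 10, 73, 87, 95.
Linear molecule, 4 cuts → 5 fragments:
  1–10 → 10 bp
  11–73 → 63 bp
  74–87 → 14 bp
  88–95 → 8 bp
  96–172 → 77 bp
Sorted largest to smallest: 77, 63, 14, 10, 8 bp.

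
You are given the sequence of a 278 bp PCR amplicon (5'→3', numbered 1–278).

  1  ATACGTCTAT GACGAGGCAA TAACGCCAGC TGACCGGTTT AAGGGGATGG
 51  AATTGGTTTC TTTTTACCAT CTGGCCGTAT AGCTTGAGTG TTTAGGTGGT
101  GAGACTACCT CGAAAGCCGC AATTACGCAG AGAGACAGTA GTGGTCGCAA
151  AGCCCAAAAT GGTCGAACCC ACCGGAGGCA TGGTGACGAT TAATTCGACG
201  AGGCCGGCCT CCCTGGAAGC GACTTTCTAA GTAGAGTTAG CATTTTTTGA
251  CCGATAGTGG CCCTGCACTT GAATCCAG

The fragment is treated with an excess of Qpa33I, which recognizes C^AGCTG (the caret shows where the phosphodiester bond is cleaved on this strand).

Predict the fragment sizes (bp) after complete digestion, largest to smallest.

251, 27 bp

The Qpa33I site (CAGCTG) starts at position 27.
Qpa33I cuts after the first base of each site, so after position 27.
Linear molecule, 1 cut → 2 fragments:
  1–27 → 27 bp
  28–278 → 251 bp
Sorted largest to smallest: 251, 27 bp.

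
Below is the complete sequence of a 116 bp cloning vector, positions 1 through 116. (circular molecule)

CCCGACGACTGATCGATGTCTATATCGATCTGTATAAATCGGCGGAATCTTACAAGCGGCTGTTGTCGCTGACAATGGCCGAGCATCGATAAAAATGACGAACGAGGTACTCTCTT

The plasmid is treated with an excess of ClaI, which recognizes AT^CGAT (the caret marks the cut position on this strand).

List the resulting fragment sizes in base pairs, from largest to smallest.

ClaI sites (ATCGAT) start at positions 12, 24, 85.
ClaI cuts after base 2 of each site, so after positions 13, 25, 86.
Circular molecule, 3 cuts → 3 fragments:
  14–25 → 12 bp
  26–86 → 61 bp
  87–116 then 1–13 → 30 + 13 = 43 bp
Sorted largest to smallest: 61, 43, 12 bp.

61, 43, 12 bp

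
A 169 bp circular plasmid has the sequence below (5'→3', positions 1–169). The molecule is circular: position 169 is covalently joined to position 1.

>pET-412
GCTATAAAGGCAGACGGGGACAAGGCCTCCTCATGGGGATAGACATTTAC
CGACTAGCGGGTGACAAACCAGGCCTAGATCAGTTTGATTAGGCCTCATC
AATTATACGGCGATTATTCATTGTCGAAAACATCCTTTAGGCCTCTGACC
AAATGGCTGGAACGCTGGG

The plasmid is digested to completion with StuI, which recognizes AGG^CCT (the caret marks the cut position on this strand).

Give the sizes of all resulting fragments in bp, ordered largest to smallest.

StuI sites (AGGCCT) start at positions 23, 71, 91, 139.
StuI cuts after base 3 of each site, so after positions 25, 73, 93, 141.
Circular molecule, 4 cuts → 4 fragments:
  26–73 → 48 bp
  74–93 → 20 bp
  94–141 → 48 bp
  142–169 then 1–25 → 28 + 25 = 53 bp
Sorted largest to smallest: 53, 48, 48, 20 bp.

53, 48, 48, 20 bp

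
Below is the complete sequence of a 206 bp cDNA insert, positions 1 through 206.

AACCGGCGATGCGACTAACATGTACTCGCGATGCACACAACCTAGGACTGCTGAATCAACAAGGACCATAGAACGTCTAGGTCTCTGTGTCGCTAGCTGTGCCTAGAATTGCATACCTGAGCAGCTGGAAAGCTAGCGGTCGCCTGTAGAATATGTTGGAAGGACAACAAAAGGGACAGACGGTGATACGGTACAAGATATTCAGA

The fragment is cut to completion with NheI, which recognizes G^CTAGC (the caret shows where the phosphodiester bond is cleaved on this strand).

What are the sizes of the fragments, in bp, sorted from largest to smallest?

NheI sites (GCTAGC) start at positions 92, 132.
NheI cuts after the first base of each site, so after positions 92, 132.
Linear molecule, 2 cuts → 3 fragments:
  1–92 → 92 bp
  93–132 → 40 bp
  133–206 → 74 bp
Sorted largest to smallest: 92, 74, 40 bp.

92, 74, 40 bp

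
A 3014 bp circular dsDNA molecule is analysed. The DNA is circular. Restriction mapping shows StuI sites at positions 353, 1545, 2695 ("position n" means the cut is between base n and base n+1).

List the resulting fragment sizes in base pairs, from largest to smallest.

1192, 1150, 672 bp

Circular molecule, 3 cuts → 3 fragments:
  1545 − 353 = 1192 bp
  2695 − 1545 = 1150 bp
  wrap: 3014 − 2695 + 353 = 672 bp
Sorted largest to smallest: 1192, 1150, 672 bp.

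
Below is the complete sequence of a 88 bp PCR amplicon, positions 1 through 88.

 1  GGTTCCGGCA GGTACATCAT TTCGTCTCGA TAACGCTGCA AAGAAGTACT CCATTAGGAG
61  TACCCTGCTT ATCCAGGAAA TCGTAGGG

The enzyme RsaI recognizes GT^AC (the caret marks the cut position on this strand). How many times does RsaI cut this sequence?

GTAC occurs starting at positions 12, 46, 60.
RsaI cuts at 3 sites.

3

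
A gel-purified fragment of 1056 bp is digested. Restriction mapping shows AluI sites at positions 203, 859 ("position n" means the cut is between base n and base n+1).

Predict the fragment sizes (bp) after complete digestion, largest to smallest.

656, 203, 197 bp

Linear molecule, 2 cuts → 3 fragments:
  203 − 0 = 203 bp
  859 − 203 = 656 bp
  1056 − 859 = 197 bp
Sorted largest to smallest: 656, 203, 197 bp.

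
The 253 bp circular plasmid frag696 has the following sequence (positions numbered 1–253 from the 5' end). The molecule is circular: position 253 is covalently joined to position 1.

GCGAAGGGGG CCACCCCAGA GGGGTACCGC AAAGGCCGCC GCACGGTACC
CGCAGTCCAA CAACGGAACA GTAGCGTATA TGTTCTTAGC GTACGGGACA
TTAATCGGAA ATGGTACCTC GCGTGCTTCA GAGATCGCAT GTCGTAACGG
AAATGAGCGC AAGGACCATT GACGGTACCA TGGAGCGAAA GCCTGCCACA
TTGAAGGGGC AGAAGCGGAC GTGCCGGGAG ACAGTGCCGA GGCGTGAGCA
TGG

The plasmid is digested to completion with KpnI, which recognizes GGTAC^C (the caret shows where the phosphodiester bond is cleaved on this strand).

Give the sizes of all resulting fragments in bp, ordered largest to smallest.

KpnI sites (GGTACC) start at positions 23, 45, 113, 174.
KpnI cuts after base 5 of each site (before the last base), so after positions 27, 49, 117, 178.
Circular molecule, 4 cuts → 4 fragments:
  28–49 → 22 bp
  50–117 → 68 bp
  118–178 → 61 bp
  179–253 then 1–27 → 75 + 27 = 102 bp
Sorted largest to smallest: 102, 68, 61, 22 bp.

102, 68, 61, 22 bp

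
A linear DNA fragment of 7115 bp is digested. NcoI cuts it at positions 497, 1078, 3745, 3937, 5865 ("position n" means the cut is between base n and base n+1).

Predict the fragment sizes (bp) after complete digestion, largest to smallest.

2667, 1928, 1250, 581, 497, 192 bp

Linear molecule, 5 cuts → 6 fragments:
  497 − 0 = 497 bp
  1078 − 497 = 581 bp
  3745 − 1078 = 2667 bp
  3937 − 3745 = 192 bp
  5865 − 3937 = 1928 bp
  7115 − 5865 = 1250 bp
Sorted largest to smallest: 2667, 1928, 1250, 581, 497, 192 bp.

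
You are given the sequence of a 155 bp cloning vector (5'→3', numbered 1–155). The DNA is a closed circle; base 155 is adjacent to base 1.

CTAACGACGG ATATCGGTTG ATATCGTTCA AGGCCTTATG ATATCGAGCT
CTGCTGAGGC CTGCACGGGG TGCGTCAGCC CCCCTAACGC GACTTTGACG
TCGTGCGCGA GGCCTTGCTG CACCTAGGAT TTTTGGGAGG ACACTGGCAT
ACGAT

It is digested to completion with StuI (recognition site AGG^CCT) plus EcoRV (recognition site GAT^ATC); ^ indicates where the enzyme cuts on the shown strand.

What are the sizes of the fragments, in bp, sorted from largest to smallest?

StuI sites (AGGCCT) start at positions 31, 57, 110.
StuI cuts after base 3 of each site, so after positions 33, 59, 112.
EcoRV sites (GATATC) start at positions 10, 20, 40.
EcoRV cuts after base 3 of each site, so after positions 12, 22, 42.
Combined cut positions: 12, 22, 33, 42, 59, 112.
Circular molecule, 6 cuts → 6 fragments:
  13–22 → 10 bp
  23–33 → 11 bp
  34–42 → 9 bp
  43–59 → 17 bp
  60–112 → 53 bp
  113–155 then 1–12 → 43 + 12 = 55 bp
Sorted largest to smallest: 55, 53, 17, 11, 10, 9 bp.

55, 53, 17, 11, 10, 9 bp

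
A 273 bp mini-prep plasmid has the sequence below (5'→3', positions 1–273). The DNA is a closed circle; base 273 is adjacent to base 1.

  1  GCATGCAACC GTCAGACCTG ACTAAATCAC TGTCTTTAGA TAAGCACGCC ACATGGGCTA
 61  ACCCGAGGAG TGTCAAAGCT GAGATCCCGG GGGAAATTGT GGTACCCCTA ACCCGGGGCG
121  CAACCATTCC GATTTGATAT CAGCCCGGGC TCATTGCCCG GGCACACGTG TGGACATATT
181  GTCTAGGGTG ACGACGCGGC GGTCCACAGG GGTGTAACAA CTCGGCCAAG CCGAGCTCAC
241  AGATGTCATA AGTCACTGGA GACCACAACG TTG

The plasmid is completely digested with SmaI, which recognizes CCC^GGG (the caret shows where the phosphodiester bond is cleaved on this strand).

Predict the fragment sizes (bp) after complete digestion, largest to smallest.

SmaI sites (CCCGGG) start at positions 86, 112, 144, 157.
SmaI cuts after base 3 of each site, so after positions 88, 114, 146, 159.
Circular molecule, 4 cuts → 4 fragments:
  89–114 → 26 bp
  115–146 → 32 bp
  147–159 → 13 bp
  160–273 then 1–88 → 114 + 88 = 202 bp
Sorted largest to smallest: 202, 32, 26, 13 bp.

202, 32, 26, 13 bp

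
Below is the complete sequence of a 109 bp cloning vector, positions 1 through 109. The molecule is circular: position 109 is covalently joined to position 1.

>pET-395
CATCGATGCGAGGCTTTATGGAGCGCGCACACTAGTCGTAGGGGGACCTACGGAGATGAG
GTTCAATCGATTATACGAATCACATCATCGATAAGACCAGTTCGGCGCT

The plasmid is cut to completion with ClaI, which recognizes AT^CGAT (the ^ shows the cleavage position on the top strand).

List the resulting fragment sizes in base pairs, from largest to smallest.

ClaI sites (ATCGAT) start at positions 2, 66, 87.
ClaI cuts after base 2 of each site, so after positions 3, 67, 88.
Circular molecule, 3 cuts → 3 fragments:
  4–67 → 64 bp
  68–88 → 21 bp
  89–109 then 1–3 → 21 + 3 = 24 bp
Sorted largest to smallest: 64, 24, 21 bp.

64, 24, 21 bp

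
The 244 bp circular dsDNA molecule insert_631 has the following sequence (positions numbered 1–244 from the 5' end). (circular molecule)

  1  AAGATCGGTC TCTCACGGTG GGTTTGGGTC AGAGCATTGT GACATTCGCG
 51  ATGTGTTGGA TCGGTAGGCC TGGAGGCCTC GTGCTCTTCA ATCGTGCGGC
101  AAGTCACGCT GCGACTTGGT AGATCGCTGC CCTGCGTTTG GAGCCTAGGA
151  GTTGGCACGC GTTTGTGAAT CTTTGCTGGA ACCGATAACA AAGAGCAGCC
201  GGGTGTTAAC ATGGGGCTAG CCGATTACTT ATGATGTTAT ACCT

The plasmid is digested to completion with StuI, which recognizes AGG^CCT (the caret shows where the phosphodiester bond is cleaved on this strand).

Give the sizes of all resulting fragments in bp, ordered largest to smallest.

StuI sites (AGGCCT) start at positions 66, 74.
StuI cuts after base 3 of each site, so after positions 68, 76.
Circular molecule, 2 cuts → 2 fragments:
  69–76 → 8 bp
  77–244 then 1–68 → 168 + 68 = 236 bp
Sorted largest to smallest: 236, 8 bp.

236, 8 bp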